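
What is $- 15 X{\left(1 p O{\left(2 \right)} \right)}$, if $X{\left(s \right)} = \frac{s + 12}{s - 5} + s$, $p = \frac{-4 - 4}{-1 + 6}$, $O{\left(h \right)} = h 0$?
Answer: $36$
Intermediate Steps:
$O{\left(h \right)} = 0$
$p = - \frac{8}{5} \approx -1.6$
$X{\left(s \right)} = s + \frac{12 + s}{-5 + s}$ ($X{\left(s \right)} = \frac{12 + s}{-5 + s} + s = s + \frac{12 + s}{-5 + s}$)
$- 15 X{\left(1 p O{\left(2 \right)} \right)} = - 15 \frac{12 + \left(1 \left(- \frac{8}{5}\right) 0\right)^{2} - 4 \cdot 1 \left(- \frac{8}{5}\right) 0}{-5 + 1 \left(- \frac{8}{5}\right) 0} = - 15 \frac{12 + \left(\left(- \frac{8}{5}\right) 0\right)^{2} - 4 \left(\left(- \frac{8}{5}\right) 0\right)}{-5 - 0} = - 15 \frac{12 + 0^{2} - 0}{-5 + 0} = - 15 \frac{12 + 0 + 0}{-5} = - 15 \left(\left(- \frac{1}{5}\right) 12\right) = \left(-15\right) \left(- \frac{12}{5}\right) = 36$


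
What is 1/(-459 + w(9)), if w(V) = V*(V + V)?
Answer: -1/297 ≈ -0.0033670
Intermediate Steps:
w(V) = 2*V² (w(V) = V*(2*V) = 2*V²)
1/(-459 + w(9)) = 1/(-459 + 2*9²) = 1/(-459 + 2*81) = 1/(-459 + 162) = 1/(-297) = -1/297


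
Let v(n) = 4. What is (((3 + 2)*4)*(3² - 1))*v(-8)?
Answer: 640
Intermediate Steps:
(((3 + 2)*4)*(3² - 1))*v(-8) = (((3 + 2)*4)*(3² - 1))*4 = ((5*4)*(9 - 1))*4 = (20*8)*4 = 160*4 = 640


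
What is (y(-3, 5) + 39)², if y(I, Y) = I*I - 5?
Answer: 1849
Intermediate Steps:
y(I, Y) = -5 + I² (y(I, Y) = I² - 5 = -5 + I²)
(y(-3, 5) + 39)² = ((-5 + (-3)²) + 39)² = ((-5 + 9) + 39)² = (4 + 39)² = 43² = 1849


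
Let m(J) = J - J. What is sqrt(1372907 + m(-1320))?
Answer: sqrt(1372907) ≈ 1171.7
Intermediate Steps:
m(J) = 0
sqrt(1372907 + m(-1320)) = sqrt(1372907 + 0) = sqrt(1372907)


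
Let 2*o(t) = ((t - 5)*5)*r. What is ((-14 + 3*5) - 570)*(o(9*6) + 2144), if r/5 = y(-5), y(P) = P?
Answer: 1045253/2 ≈ 5.2263e+5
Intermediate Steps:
r = -25 (r = 5*(-5) = -25)
o(t) = 625/2 - 125*t/2 (o(t) = (((t - 5)*5)*(-25))/2 = (((-5 + t)*5)*(-25))/2 = ((-25 + 5*t)*(-25))/2 = (625 - 125*t)/2 = 625/2 - 125*t/2)
((-14 + 3*5) - 570)*(o(9*6) + 2144) = ((-14 + 3*5) - 570)*((625/2 - 1125*6/2) + 2144) = ((-14 + 15) - 570)*((625/2 - 125/2*54) + 2144) = (1 - 570)*((625/2 - 3375) + 2144) = -569*(-6125/2 + 2144) = -569*(-1837/2) = 1045253/2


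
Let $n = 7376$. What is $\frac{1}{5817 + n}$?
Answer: $\frac{1}{13193} \approx 7.5798 \cdot 10^{-5}$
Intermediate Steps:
$\frac{1}{5817 + n} = \frac{1}{5817 + 7376} = \frac{1}{13193}$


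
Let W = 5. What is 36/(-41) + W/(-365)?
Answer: -2669/2993 ≈ -0.89175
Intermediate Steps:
36/(-41) + W/(-365) = 36/(-41) + 5/(-365) = 36*(-1/41) + 5*(-1/365) = -36/41 - 1/73 = -2669/2993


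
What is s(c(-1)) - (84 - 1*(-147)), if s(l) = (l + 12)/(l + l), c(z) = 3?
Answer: -457/2 ≈ -228.50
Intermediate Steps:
s(l) = (12 + l)/(2*l) (s(l) = (12 + l)/((2*l)) = (12 + l)*(1/(2*l)) = (12 + l)/(2*l))
s(c(-1)) - (84 - 1*(-147)) = (½)*(12 + 3)/3 - (84 - 1*(-147)) = (½)*(⅓)*15 - (84 + 147) = 5/2 - 1*231 = 5/2 - 231 = -457/2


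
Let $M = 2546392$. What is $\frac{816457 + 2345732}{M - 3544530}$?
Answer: $- \frac{3162189}{998138} \approx -3.1681$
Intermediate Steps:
$\frac{816457 + 2345732}{M - 3544530} = \frac{816457 + 2345732}{2546392 - 3544530} = \frac{3162189}{-998138} = 3162189 \left(- \frac{1}{998138}\right) = - \frac{3162189}{998138}$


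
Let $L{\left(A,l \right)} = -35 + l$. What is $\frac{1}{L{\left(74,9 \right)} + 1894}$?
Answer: $\frac{1}{1868} \approx 0.00053533$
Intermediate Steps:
$\frac{1}{L{\left(74,9 \right)} + 1894} = \frac{1}{\left(-35 + 9\right) + 1894} = \frac{1}{-26 + 1894} = \frac{1}{1868}$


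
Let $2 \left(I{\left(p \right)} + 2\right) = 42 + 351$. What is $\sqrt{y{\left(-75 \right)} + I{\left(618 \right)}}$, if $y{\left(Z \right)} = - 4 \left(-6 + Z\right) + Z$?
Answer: $\frac{\sqrt{1774}}{2} \approx 21.059$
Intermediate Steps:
$I{\left(p \right)} = \frac{389}{2}$ ($I{\left(p \right)} = -2 + \frac{42 + 351}{2} = -2 + \frac{1}{2} \cdot 393 = -2 + \frac{393}{2} = \frac{389}{2}$)
$y{\left(Z \right)} = 24 - 3 Z$ ($y{\left(Z \right)} = \left(24 - 4 Z\right) + Z = 24 - 3 Z$)
$\sqrt{y{\left(-75 \right)} + I{\left(618 \right)}} = \sqrt{\left(24 - -225\right) + \frac{389}{2}} = \sqrt{\left(24 + 225\right) + \frac{389}{2}} = \sqrt{249 + \frac{389}{2}} = \sqrt{\frac{887}{2}} = \frac{\sqrt{1774}}{2}$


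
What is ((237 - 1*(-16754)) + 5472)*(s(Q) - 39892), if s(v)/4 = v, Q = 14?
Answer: -894836068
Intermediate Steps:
s(v) = 4*v
((237 - 1*(-16754)) + 5472)*(s(Q) - 39892) = ((237 - 1*(-16754)) + 5472)*(4*14 - 39892) = ((237 + 16754) + 5472)*(56 - 39892) = (16991 + 5472)*(-39836) = 22463*(-39836) = -894836068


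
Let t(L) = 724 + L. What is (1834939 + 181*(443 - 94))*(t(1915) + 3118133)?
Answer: 5923562299376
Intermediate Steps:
(1834939 + 181*(443 - 94))*(t(1915) + 3118133) = (1834939 + 181*(443 - 94))*((724 + 1915) + 3118133) = (1834939 + 181*349)*(2639 + 3118133) = (1834939 + 63169)*3120772 = 1898108*3120772 = 5923562299376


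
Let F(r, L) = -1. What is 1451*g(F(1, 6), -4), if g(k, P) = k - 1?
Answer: -2902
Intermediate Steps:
g(k, P) = -1 + k
1451*g(F(1, 6), -4) = 1451*(-1 - 1) = 1451*(-2) = -2902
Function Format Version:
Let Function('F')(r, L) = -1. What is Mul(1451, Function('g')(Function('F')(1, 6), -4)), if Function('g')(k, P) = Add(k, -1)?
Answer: -2902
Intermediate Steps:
Function('g')(k, P) = Add(-1, k)
Mul(1451, Function('g')(Function('F')(1, 6), -4)) = Mul(1451, Add(-1, -1)) = Mul(1451, -2) = -2902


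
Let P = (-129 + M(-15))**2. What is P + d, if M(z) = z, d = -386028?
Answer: -365292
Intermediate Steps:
P = 20736 (P = (-129 - 15)**2 = (-144)**2 = 20736)
P + d = 20736 - 386028 = -365292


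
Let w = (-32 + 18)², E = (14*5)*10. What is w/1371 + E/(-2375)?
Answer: -19768/130245 ≈ -0.15178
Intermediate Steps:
E = 700 (E = 70*10 = 700)
w = 196 (w = (-14)² = 196)
w/1371 + E/(-2375) = 196/1371 + 700/(-2375) = 196*(1/1371) + 700*(-1/2375) = 196/1371 - 28/95 = -19768/130245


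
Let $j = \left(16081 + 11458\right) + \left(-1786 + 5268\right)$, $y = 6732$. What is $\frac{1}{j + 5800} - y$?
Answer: $- \frac{247878971}{36821} \approx -6732.0$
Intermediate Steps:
$j = 31021$ ($j = 27539 + 3482 = 31021$)
$\frac{1}{j + 5800} - y = \frac{1}{31021 + 5800} - 6732 = \frac{1}{36821} - 6732 = - \frac{247878971}{36821}$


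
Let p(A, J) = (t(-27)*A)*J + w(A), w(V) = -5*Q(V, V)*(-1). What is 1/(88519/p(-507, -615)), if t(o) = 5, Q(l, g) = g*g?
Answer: 167310/5207 ≈ 32.132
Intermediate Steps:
Q(l, g) = g**2
w(V) = 5*V**2 (w(V) = -5*V**2*(-1) = 5*V**2)
p(A, J) = 5*A**2 + 5*A*J (p(A, J) = (5*A)*J + 5*A**2 = 5*A*J + 5*A**2 = 5*A**2 + 5*A*J)
1/(88519/p(-507, -615)) = 1/(88519/((5*(-507)*(-507 - 615)))) = 1/(88519/((5*(-507)*(-1122)))) = 1/(88519/2844270) = 1/(88519*(1/2844270)) = 1/(5207/167310) = 167310/5207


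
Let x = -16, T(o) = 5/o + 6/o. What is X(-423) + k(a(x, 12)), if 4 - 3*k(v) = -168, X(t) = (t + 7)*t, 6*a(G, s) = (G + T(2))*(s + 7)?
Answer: 528076/3 ≈ 1.7603e+5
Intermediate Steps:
T(o) = 11/o
a(G, s) = (7 + s)*(11/2 + G)/6 (a(G, s) = ((G + 11/2)*(s + 7))/6 = ((G + 11*(½))*(7 + s))/6 = ((G + 11/2)*(7 + s))/6 = ((11/2 + G)*(7 + s))/6 = ((7 + s)*(11/2 + G))/6 = (7 + s)*(11/2 + G)/6)
X(t) = t*(7 + t) (X(t) = (7 + t)*t = t*(7 + t))
k(v) = 172/3 (k(v) = 4/3 - ⅓*(-168) = 4/3 + 56 = 172/3)
X(-423) + k(a(x, 12)) = -423*(7 - 423) + 172/3 = -423*(-416) + 172/3 = 175968 + 172/3 = 528076/3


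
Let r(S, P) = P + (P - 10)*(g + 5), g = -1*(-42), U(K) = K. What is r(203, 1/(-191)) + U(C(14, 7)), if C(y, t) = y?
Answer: -87144/191 ≈ -456.25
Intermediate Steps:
g = 42
r(S, P) = -470 + 48*P (r(S, P) = P + (P - 10)*(42 + 5) = P + (-10 + P)*47 = P + (-470 + 47*P) = -470 + 48*P)
r(203, 1/(-191)) + U(C(14, 7)) = (-470 + 48/(-191)) + 14 = (-470 + 48*(-1/191)) + 14 = (-470 - 48/191) + 14 = -89818/191 + 14 = -87144/191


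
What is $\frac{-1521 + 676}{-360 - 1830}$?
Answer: $\frac{169}{438} \approx 0.38584$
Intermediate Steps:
$\frac{-1521 + 676}{-360 - 1830} = - \frac{845}{-2190} = \left(-845\right) \left(- \frac{1}{2190}\right) = \frac{169}{438}$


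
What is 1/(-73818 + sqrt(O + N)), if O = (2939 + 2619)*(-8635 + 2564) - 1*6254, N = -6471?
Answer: -24606/1827617489 - I*sqrt(33755343)/5482852467 ≈ -1.3463e-5 - 1.0597e-6*I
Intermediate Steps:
O = -33748872 (O = 5558*(-6071) - 6254 = -33742618 - 6254 = -33748872)
1/(-73818 + sqrt(O + N)) = 1/(-73818 + sqrt(-33748872 - 6471)) = 1/(-73818 + sqrt(-33755343)) = 1/(-73818 + I*sqrt(33755343))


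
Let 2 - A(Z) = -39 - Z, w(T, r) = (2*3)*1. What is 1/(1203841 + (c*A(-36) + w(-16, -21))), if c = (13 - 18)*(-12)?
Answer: 1/1204147 ≈ 8.3046e-7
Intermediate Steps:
w(T, r) = 6 (w(T, r) = 6*1 = 6)
c = 60 (c = -5*(-12) = 60)
A(Z) = 41 + Z (A(Z) = 2 - (-39 - Z) = 2 + (39 + Z) = 41 + Z)
1/(1203841 + (c*A(-36) + w(-16, -21))) = 1/(1203841 + (60*(41 - 36) + 6)) = 1/(1203841 + (60*5 + 6)) = 1/(1203841 + (300 + 6)) = 1/(1203841 + 306) = 1/1204147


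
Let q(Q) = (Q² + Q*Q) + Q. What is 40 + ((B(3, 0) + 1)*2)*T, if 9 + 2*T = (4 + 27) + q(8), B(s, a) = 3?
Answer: 672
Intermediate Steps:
q(Q) = Q + 2*Q² (q(Q) = (Q² + Q²) + Q = 2*Q² + Q = Q + 2*Q²)
T = 79 (T = -9/2 + ((4 + 27) + 8*(1 + 2*8))/2 = -9/2 + (31 + 8*(1 + 16))/2 = -9/2 + (31 + 8*17)/2 = -9/2 + (31 + 136)/2 = -9/2 + (½)*167 = -9/2 + 167/2 = 79)
40 + ((B(3, 0) + 1)*2)*T = 40 + ((3 + 1)*2)*79 = 40 + (4*2)*79 = 40 + 8*79 = 40 + 632 = 672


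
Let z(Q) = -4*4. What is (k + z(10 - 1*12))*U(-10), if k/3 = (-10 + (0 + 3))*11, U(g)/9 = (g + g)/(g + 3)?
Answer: -44460/7 ≈ -6351.4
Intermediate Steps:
z(Q) = -16
U(g) = 18*g/(3 + g) (U(g) = 9*((g + g)/(g + 3)) = 9*((2*g)/(3 + g)) = 9*(2*g/(3 + g)) = 18*g/(3 + g))
k = -231 (k = 3*((-10 + (0 + 3))*11) = 3*((-10 + 3)*11) = 3*(-7*11) = 3*(-77) = -231)
(k + z(10 - 1*12))*U(-10) = (-231 - 16)*(18*(-10)/(3 - 10)) = -4446*(-10)/(-7) = -4446*(-10)*(-1)/7 = -247*180/7 = -44460/7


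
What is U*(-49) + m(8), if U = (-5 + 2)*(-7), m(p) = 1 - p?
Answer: -1036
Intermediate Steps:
U = 21 (U = -3*(-7) = 21)
U*(-49) + m(8) = 21*(-49) + (1 - 1*8) = -1029 + (1 - 8) = -1029 - 7 = -1036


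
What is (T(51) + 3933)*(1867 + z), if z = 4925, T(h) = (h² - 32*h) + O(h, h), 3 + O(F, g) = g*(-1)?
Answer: 32927616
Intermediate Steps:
O(F, g) = -3 - g (O(F, g) = -3 + g*(-1) = -3 - g)
T(h) = -3 + h² - 33*h (T(h) = (h² - 32*h) + (-3 - h) = -3 + h² - 33*h)
(T(51) + 3933)*(1867 + z) = ((-3 + 51² - 33*51) + 3933)*(1867 + 4925) = ((-3 + 2601 - 1683) + 3933)*6792 = (915 + 3933)*6792 = 4848*6792 = 32927616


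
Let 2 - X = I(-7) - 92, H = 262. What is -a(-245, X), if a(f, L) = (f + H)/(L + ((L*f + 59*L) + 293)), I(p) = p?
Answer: 17/18392 ≈ 0.00092432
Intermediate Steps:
X = 101 (X = 2 - (-7 - 92) = 2 - 1*(-99) = 2 + 99 = 101)
a(f, L) = (262 + f)/(293 + 60*L + L*f) (a(f, L) = (f + 262)/(L + ((L*f + 59*L) + 293)) = (262 + f)/(L + ((59*L + L*f) + 293)) = (262 + f)/(L + (293 + 59*L + L*f)) = (262 + f)/(293 + 60*L + L*f))
-a(-245, X) = -(262 - 245)/(293 + 60*101 + 101*(-245)) = -17/(293 + 6060 - 24745) = -17/(-18392) = -(-1)*17/18392 = -1*(-17/18392) = 17/18392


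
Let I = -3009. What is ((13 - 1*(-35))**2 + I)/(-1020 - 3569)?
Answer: 705/4589 ≈ 0.15363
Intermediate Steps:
((13 - 1*(-35))**2 + I)/(-1020 - 3569) = ((13 - 1*(-35))**2 - 3009)/(-1020 - 3569) = ((13 + 35)**2 - 3009)/(-4589) = (48**2 - 3009)*(-1/4589) = (2304 - 3009)*(-1/4589) = -705*(-1/4589) = 705/4589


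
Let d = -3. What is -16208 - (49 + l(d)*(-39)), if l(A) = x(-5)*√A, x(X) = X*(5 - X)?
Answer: -16257 - 1950*I*√3 ≈ -16257.0 - 3377.5*I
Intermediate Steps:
l(A) = -50*√A (l(A) = (-5*(5 - 1*(-5)))*√A = (-5*(5 + 5))*√A = (-5*10)*√A = -50*√A)
-16208 - (49 + l(d)*(-39)) = -16208 - (49 - 50*I*√3*(-39)) = -16208 - (49 + 1950*I*√3) = -16208 + (-49 - 1950*I*√3) = -16257 - 1950*I*√3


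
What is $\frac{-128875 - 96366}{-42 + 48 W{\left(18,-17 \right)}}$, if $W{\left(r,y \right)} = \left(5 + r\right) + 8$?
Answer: $- \frac{225241}{1446} \approx -155.77$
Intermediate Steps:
$W{\left(r,y \right)} = 13 + r$
$\frac{-128875 - 96366}{-42 + 48 W{\left(18,-17 \right)}} = \frac{-128875 - 96366}{-42 + 48 \left(13 + 18\right)} = \frac{-128875 - 96366}{-42 + 48 \cdot 31} = - \frac{225241}{-42 + 1488} = - \frac{225241}{1446}$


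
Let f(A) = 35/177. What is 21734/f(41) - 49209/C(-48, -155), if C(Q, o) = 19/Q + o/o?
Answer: 28889502/1015 ≈ 28463.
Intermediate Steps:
C(Q, o) = 1 + 19/Q (C(Q, o) = 19/Q + 1 = 1 + 19/Q)
f(A) = 35/177 (f(A) = 35*(1/177) = 35/177)
21734/f(41) - 49209/C(-48, -155) = 21734/(35/177) - 49209*(-48/(19 - 48)) = 21734*(177/35) - 49209/((-1/48*(-29))) = 3846918/35 - 49209/29/48 = 3846918/35 - 49209*48/29 = 3846918/35 - 2362032/29 = 28889502/1015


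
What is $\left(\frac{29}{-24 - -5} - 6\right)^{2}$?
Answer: $\frac{20449}{361} \approx 56.645$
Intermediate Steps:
$\left(\frac{29}{-24 - -5} - 6\right)^{2} = \left(\frac{29}{-24 + 5} - 6\right)^{2} = \left(\frac{29}{-19} - 6\right)^{2} = \left(29 \left(- \frac{1}{19}\right) - 6\right)^{2} = \left(- \frac{29}{19} - 6\right)^{2} = \left(- \frac{143}{19}\right)^{2} = \frac{20449}{361}$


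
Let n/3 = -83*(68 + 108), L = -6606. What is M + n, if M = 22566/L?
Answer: -48253985/1101 ≈ -43827.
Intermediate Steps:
M = -3761/1101 (M = 22566/(-6606) = 22566*(-1/6606) = -3761/1101 ≈ -3.4160)
n = -43824 (n = 3*(-83*(68 + 108)) = 3*(-83*176) = 3*(-14608) = -43824)
M + n = -3761/1101 - 43824 = -48253985/1101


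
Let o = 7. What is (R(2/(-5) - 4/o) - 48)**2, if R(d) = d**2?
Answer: 3322830736/1500625 ≈ 2214.3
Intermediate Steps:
(R(2/(-5) - 4/o) - 48)**2 = ((2/(-5) - 4/7)**2 - 48)**2 = ((2*(-1/5) - 4*1/7)**2 - 48)**2 = ((-2/5 - 4/7)**2 - 48)**2 = ((-34/35)**2 - 48)**2 = (1156/1225 - 48)**2 = (-57644/1225)**2 = 3322830736/1500625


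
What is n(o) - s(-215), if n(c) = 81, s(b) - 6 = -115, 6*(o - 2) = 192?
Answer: 190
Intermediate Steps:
o = 34 (o = 2 + (⅙)*192 = 2 + 32 = 34)
s(b) = -109 (s(b) = 6 - 115 = -109)
n(o) - s(-215) = 81 - 1*(-109) = 81 + 109 = 190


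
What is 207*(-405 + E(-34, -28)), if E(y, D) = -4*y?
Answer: -55683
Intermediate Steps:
207*(-405 + E(-34, -28)) = 207*(-405 - 4*(-34)) = 207*(-405 + 136) = 207*(-269) = -55683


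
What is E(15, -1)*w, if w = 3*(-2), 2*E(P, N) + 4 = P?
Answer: -33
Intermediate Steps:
E(P, N) = -2 + P/2
w = -6
E(15, -1)*w = (-2 + (½)*15)*(-6) = (-2 + 15/2)*(-6) = (11/2)*(-6) = -33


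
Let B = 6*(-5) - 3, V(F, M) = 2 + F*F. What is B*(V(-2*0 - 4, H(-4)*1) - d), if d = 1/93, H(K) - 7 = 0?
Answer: -18403/31 ≈ -593.65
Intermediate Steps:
H(K) = 7 (H(K) = 7 + 0 = 7)
d = 1/93 ≈ 0.010753
V(F, M) = 2 + F**2
B = -33 (B = -30 - 3 = -33)
B*(V(-2*0 - 4, H(-4)*1) - d) = -33*((2 + (-2*0 - 4)**2) - 1*1/93) = -33*((2 + (0 - 4)**2) - 1/93) = -33*((2 + (-4)**2) - 1/93) = -33*((2 + 16) - 1/93) = -33*(18 - 1/93) = -33*1673/93 = -18403/31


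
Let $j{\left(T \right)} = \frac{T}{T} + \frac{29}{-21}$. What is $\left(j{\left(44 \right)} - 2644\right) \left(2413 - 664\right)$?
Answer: $- \frac{32375156}{7} \approx -4.625 \cdot 10^{6}$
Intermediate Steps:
$j{\left(T \right)} = - \frac{8}{21}$ ($j{\left(T \right)} = 1 + 29 \left(- \frac{1}{21}\right) = 1 - \frac{29}{21} = - \frac{8}{21}$)
$\left(j{\left(44 \right)} - 2644\right) \left(2413 - 664\right) = \left(- \frac{8}{21} - 2644\right) \left(2413 - 664\right) = \left(- \frac{55532}{21}\right) 1749 = - \frac{32375156}{7}$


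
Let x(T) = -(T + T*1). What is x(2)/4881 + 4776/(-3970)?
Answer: -11663768/9688785 ≈ -1.2038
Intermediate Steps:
x(T) = -2*T (x(T) = -(T + T) = -2*T)
x(2)/4881 + 4776/(-3970) = -2*2/4881 + 4776/(-3970) = -4*1/4881 + 4776*(-1/3970) = -4/4881 - 2388/1985 = -11663768/9688785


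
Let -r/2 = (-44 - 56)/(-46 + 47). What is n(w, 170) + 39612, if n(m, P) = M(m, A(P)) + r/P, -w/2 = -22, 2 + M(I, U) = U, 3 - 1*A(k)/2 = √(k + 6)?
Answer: 673492/17 - 8*√11 ≈ 39591.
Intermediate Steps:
A(k) = 6 - 2*√(6 + k) (A(k) = 6 - 2*√(k + 6) = 6 - 2*√(6 + k))
M(I, U) = -2 + U
w = 44 (w = -2*(-22) = 44)
r = 200 (r = -2*(-44 - 56)/(-46 + 47) = -(-200)/1 = -(-200) = -2*(-100) = 200)
n(m, P) = 4 - 2*√(6 + P) + 200/P (n(m, P) = (-2 + (6 - 2*√(6 + P))) + 200/P = (4 - 2*√(6 + P)) + 200/P = 4 - 2*√(6 + P) + 200/P)
n(w, 170) + 39612 = (4 - 2*√(6 + 170) + 200/170) + 39612 = (4 - 8*√11 + 200*(1/170)) + 39612 = (4 - 8*√11 + 20/17) + 39612 = (88/17 - 8*√11) + 39612 = 673492/17 - 8*√11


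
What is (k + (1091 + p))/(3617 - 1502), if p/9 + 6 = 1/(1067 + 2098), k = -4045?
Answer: -3173437/2231325 ≈ -1.4222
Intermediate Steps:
p = -56967/1055 (p = -54 + 9/(1067 + 2098) = -54 + 9/3165 = -54 + 9*(1/3165) = -54 + 3/1055 = -56967/1055 ≈ -53.997)
(k + (1091 + p))/(3617 - 1502) = (-4045 + (1091 - 56967/1055))/(3617 - 1502) = (-4045 + 1094038/1055)/2115 = -3173437/1055*1/2115 = -3173437/2231325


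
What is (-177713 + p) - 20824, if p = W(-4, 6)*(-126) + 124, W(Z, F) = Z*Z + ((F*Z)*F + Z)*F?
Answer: -88541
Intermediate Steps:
W(Z, F) = Z² + F*(Z + Z*F²) (W(Z, F) = Z² + (Z*F² + Z)*F = Z² + (Z + Z*F²)*F = Z² + F*(Z + Z*F²))
p = 109996 (p = -4*(6 - 4 + 6³)*(-126) + 124 = -4*(6 - 4 + 216)*(-126) + 124 = -4*218*(-126) + 124 = -872*(-126) + 124 = 109872 + 124 = 109996)
(-177713 + p) - 20824 = (-177713 + 109996) - 20824 = -67717 - 20824 = -88541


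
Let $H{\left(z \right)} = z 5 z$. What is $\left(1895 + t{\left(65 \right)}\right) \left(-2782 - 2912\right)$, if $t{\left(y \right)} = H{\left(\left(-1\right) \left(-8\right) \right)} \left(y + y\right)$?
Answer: $-247660530$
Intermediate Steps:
$H{\left(z \right)} = 5 z^{2}$ ($H{\left(z \right)} = 5 z z = 5 z^{2}$)
$t{\left(y \right)} = 640 y$ ($t{\left(y \right)} = 5 \left(\left(-1\right) \left(-8\right)\right)^{2} \left(y + y\right) = 5 \cdot 8^{2} \cdot 2 y = 5 \cdot 64 \cdot 2 y = 320 \cdot 2 y = 640 y$)
$\left(1895 + t{\left(65 \right)}\right) \left(-2782 - 2912\right) = \left(1895 + 640 \cdot 65\right) \left(-2782 - 2912\right) = \left(1895 + 41600\right) \left(-5694\right) = 43495 \left(-5694\right) = -247660530$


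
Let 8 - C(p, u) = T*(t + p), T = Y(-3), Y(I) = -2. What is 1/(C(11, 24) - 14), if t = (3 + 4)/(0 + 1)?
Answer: 1/30 ≈ 0.033333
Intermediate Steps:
t = 7 (t = 7/1 = 7*1 = 7)
T = -2
C(p, u) = 22 + 2*p (C(p, u) = 8 - (-2)*(7 + p) = 8 - (-14 - 2*p) = 8 + (14 + 2*p) = 22 + 2*p)
1/(C(11, 24) - 14) = 1/((22 + 2*11) - 14) = 1/((22 + 22) - 14) = 1/(44 - 14) = 1/30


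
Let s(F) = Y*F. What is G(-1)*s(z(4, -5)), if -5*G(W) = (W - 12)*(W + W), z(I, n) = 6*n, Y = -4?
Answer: -624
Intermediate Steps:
G(W) = -2*W*(-12 + W)/5 (G(W) = -(W - 12)*(W + W)/5 = -(-12 + W)*2*W/5 = -2*W*(-12 + W)/5)
s(F) = -4*F
G(-1)*s(z(4, -5)) = ((2/5)*(-1)*(12 - 1*(-1)))*(-24*(-5)) = ((2/5)*(-1)*(12 + 1))*(-4*(-30)) = ((2/5)*(-1)*13)*120 = -26/5*120 = -624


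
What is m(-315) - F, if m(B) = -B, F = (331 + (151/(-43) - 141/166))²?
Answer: -5420071160541/50951044 ≈ -1.0638e+5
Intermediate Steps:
F = 5436120739401/50951044 (F = (331 + (151*(-1/43) - 141*1/166))² = (331 + (-151/43 - 141/166))² = (331 - 31129/7138)² = (2331549/7138)² = 5436120739401/50951044 ≈ 1.0669e+5)
m(-315) - F = -1*(-315) - 1*5436120739401/50951044 = 315 - 5436120739401/50951044 = -5420071160541/50951044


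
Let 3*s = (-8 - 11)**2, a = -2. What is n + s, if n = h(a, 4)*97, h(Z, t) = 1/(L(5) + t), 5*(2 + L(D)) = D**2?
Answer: 2818/21 ≈ 134.19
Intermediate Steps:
L(D) = -2 + D**2/5
h(Z, t) = 1/(3 + t) (h(Z, t) = 1/((-2 + (1/5)*5**2) + t) = 1/((-2 + (1/5)*25) + t) = 1/((-2 + 5) + t) = 1/(3 + t))
s = 361/3 (s = (-8 - 11)**2/3 = (1/3)*(-19)**2 = (1/3)*361 = 361/3 ≈ 120.33)
n = 97/7 (n = 97/(3 + 4) = 97/7 ≈ 13.857)
n + s = 97/7 + 361/3 = 2818/21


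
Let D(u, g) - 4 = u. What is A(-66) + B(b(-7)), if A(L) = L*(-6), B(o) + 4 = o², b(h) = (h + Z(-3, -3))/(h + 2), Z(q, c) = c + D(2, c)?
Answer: 9816/25 ≈ 392.64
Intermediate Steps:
D(u, g) = 4 + u
Z(q, c) = 6 + c (Z(q, c) = c + (4 + 2) = c + 6 = 6 + c)
b(h) = (3 + h)/(2 + h) (b(h) = (h + (6 - 3))/(h + 2) = (h + 3)/(2 + h) = (3 + h)/(2 + h))
B(o) = -4 + o²
A(L) = -6*L
A(-66) + B(b(-7)) = -6*(-66) + (-4 + ((3 - 7)/(2 - 7))²) = 396 + (-4 + (-4/(-5))²) = 396 + (-4 + (-⅕*(-4))²) = 396 + (-4 + (⅘)²) = 396 + (-4 + 16/25) = 396 - 84/25 = 9816/25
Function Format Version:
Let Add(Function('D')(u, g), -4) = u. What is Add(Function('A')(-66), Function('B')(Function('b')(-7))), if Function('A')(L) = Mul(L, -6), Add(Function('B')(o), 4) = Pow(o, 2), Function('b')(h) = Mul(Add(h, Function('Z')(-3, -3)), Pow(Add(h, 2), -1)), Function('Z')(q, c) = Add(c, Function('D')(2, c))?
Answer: Rational(9816, 25) ≈ 392.64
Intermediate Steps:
Function('D')(u, g) = Add(4, u)
Function('Z')(q, c) = Add(6, c) (Function('Z')(q, c) = Add(c, Add(4, 2)) = Add(c, 6) = Add(6, c))
Function('b')(h) = Mul(Pow(Add(2, h), -1), Add(3, h)) (Function('b')(h) = Mul(Add(h, Add(6, -3)), Pow(Add(h, 2), -1)) = Mul(Add(h, 3), Pow(Add(2, h), -1)) = Mul(Add(3, h), Pow(Add(2, h), -1)) = Mul(Pow(Add(2, h), -1), Add(3, h)))
Function('B')(o) = Add(-4, Pow(o, 2))
Function('A')(L) = Mul(-6, L)
Add(Function('A')(-66), Function('B')(Function('b')(-7))) = Add(Mul(-6, -66), Add(-4, Pow(Mul(Pow(Add(2, -7), -1), Add(3, -7)), 2))) = Add(396, Add(-4, Pow(Mul(Pow(-5, -1), -4), 2))) = Add(396, Add(-4, Pow(Mul(Rational(-1, 5), -4), 2))) = Add(396, Add(-4, Pow(Rational(4, 5), 2))) = Add(396, Add(-4, Rational(16, 25))) = Add(396, Rational(-84, 25)) = Rational(9816, 25)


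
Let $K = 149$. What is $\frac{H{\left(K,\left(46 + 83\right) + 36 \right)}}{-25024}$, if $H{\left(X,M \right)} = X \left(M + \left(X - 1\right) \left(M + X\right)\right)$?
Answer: $- \frac{6948913}{25024} \approx -277.69$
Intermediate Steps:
$H{\left(X,M \right)} = X \left(M + \left(-1 + X\right) \left(M + X\right)\right)$
$\frac{H{\left(K,\left(46 + 83\right) + 36 \right)}}{-25024} = \frac{149^{2} \left(-1 + \left(\left(46 + 83\right) + 36\right) + 149\right)}{-25024} = 22201 \left(-1 + \left(129 + 36\right) + 149\right) \left(- \frac{1}{25024}\right) = 22201 \left(-1 + 165 + 149\right) \left(- \frac{1}{25024}\right) = 22201 \cdot 313 \left(- \frac{1}{25024}\right) = 6948913 \left(- \frac{1}{25024}\right) = - \frac{6948913}{25024}$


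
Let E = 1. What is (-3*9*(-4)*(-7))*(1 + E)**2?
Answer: -3024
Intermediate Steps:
(-3*9*(-4)*(-7))*(1 + E)**2 = (-3*9*(-4)*(-7))*(1 + 1)**2 = -(-108)*(-7)*2**2 = -3*252*4 = -756*4 = -3024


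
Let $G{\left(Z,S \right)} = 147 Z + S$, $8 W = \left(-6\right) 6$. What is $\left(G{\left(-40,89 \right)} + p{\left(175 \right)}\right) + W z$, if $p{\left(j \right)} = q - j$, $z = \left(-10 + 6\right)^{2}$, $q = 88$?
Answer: $-5950$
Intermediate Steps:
$W = - \frac{9}{2}$ ($W = \frac{\left(-6\right) 6}{8} = \frac{1}{8} \left(-36\right) = - \frac{9}{2} \approx -4.5$)
$z = 16$ ($z = \left(-4\right)^{2} = 16$)
$p{\left(j \right)} = 88 - j$
$G{\left(Z,S \right)} = S + 147 Z$
$\left(G{\left(-40,89 \right)} + p{\left(175 \right)}\right) + W z = \left(\left(89 + 147 \left(-40\right)\right) + \left(88 - 175\right)\right) - 72 = \left(\left(89 - 5880\right) + \left(88 - 175\right)\right) - 72 = \left(-5791 - 87\right) - 72 = -5878 - 72 = -5950$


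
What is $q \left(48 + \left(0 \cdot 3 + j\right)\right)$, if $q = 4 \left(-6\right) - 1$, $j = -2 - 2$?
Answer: $-1100$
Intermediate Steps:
$j = -4$ ($j = -2 - 2 = -4$)
$q = -25$ ($q = -24 - 1 = -25$)
$q \left(48 + \left(0 \cdot 3 + j\right)\right) = - 25 \left(48 + \left(0 \cdot 3 - 4\right)\right) = - 25 \left(48 + \left(0 - 4\right)\right) = - 25 \left(48 - 4\right) = \left(-25\right) 44 = -1100$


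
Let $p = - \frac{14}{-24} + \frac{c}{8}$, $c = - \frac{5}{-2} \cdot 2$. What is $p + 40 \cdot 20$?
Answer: $\frac{19229}{24} \approx 801.21$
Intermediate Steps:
$c = 5$ ($c = \left(-5\right) \left(- \frac{1}{2}\right) 2 = \frac{5}{2} \cdot 2 = 5$)
$p = \frac{29}{24}$ ($p = - \frac{14}{-24} + \frac{5}{8} = \left(-14\right) \left(- \frac{1}{24}\right) + 5 \cdot \frac{1}{8} = \frac{7}{12} + \frac{5}{8} = \frac{29}{24} \approx 1.2083$)
$p + 40 \cdot 20 = \frac{29}{24} + 40 \cdot 20 = \frac{29}{24} + 800 = \frac{19229}{24}$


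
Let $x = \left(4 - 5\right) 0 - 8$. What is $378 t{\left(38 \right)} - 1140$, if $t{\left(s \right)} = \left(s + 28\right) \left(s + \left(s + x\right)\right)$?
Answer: $1695324$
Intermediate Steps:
$x = -8$ ($x = \left(-1\right) 0 - 8 = 0 - 8 = -8$)
$t{\left(s \right)} = \left(-8 + 2 s\right) \left(28 + s\right)$ ($t{\left(s \right)} = \left(s + 28\right) \left(s + \left(s - 8\right)\right) = \left(28 + s\right) \left(s + \left(-8 + s\right)\right) = \left(28 + s\right) \left(-8 + 2 s\right) = \left(-8 + 2 s\right) \left(28 + s\right)$)
$378 t{\left(38 \right)} - 1140 = 378 \left(-224 + 2 \cdot 38^{2} + 48 \cdot 38\right) - 1140 = 378 \left(-224 + 2 \cdot 1444 + 1824\right) - 1140 = 378 \left(-224 + 2888 + 1824\right) - 1140 = 378 \cdot 4488 - 1140 = 1696464 - 1140 = 1695324$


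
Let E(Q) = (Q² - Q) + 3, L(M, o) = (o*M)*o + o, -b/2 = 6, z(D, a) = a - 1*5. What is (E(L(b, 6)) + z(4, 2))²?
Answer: 33088337604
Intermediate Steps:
z(D, a) = -5 + a (z(D, a) = a - 5 = -5 + a)
b = -12 (b = -2*6 = -12)
L(M, o) = o + M*o² (L(M, o) = (M*o)*o + o = M*o² + o = o + M*o²)
E(Q) = 3 + Q² - Q
(E(L(b, 6)) + z(4, 2))² = ((3 + (6*(1 - 12*6))² - 6*(1 - 12*6)) + (-5 + 2))² = ((3 + (6*(1 - 72))² - 6*(1 - 72)) - 3)² = ((3 + (6*(-71))² - 6*(-71)) - 3)² = ((3 + (-426)² - 1*(-426)) - 3)² = ((3 + 181476 + 426) - 3)² = (181905 - 3)² = 181902² = 33088337604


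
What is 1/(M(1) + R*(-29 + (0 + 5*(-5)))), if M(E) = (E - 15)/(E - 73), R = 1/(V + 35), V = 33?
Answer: -612/367 ≈ -1.6676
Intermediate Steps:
R = 1/68 (R = 1/(33 + 35) = 1/68 ≈ 0.014706)
M(E) = (-15 + E)/(-73 + E)
1/(M(1) + R*(-29 + (0 + 5*(-5)))) = 1/((-15 + 1)/(-73 + 1) + (-29 + (0 + 5*(-5)))/68) = 1/(-14/(-72) + (-29 + (0 - 25))/68) = 1/(-1/72*(-14) + (-29 - 25)/68) = 1/(7/36 + (1/68)*(-54)) = 1/(7/36 - 27/34) = 1/(-367/612) = -612/367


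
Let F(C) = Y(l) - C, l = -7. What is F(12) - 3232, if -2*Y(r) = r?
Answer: -6481/2 ≈ -3240.5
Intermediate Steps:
Y(r) = -r/2
F(C) = 7/2 - C (F(C) = -½*(-7) - C = 7/2 - C)
F(12) - 3232 = (7/2 - 1*12) - 3232 = (7/2 - 12) - 3232 = -17/2 - 3232 = -6481/2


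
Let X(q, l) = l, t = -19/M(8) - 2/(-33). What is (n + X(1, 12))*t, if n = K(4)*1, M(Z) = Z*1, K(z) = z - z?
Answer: -611/22 ≈ -27.773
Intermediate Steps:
K(z) = 0
M(Z) = Z
t = -611/264 (t = -19/8 - 2/(-33) = -19*1/8 - 2*(-1/33) = -19/8 + 2/33 = -611/264 ≈ -2.3144)
n = 0 (n = 0*1 = 0)
(n + X(1, 12))*t = (0 + 12)*(-611/264) = 12*(-611/264) = -611/22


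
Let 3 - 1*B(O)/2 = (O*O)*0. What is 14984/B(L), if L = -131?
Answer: 7492/3 ≈ 2497.3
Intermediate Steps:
B(O) = 6 (B(O) = 6 - 2*O*O*0 = 6 - 2*O²*0 = 6 - 2*0 = 6 + 0 = 6)
14984/B(L) = 14984/6 = 14984*(⅙) = 7492/3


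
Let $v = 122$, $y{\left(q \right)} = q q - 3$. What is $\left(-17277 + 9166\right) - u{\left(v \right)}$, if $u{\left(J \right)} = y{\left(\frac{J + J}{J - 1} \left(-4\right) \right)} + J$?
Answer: $- \frac{121448006}{14641} \approx -8295.1$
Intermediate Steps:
$y{\left(q \right)} = -3 + q^{2}$ ($y{\left(q \right)} = q^{2} - 3 = -3 + q^{2}$)
$u{\left(J \right)} = -3 + J + \frac{64 J^{2}}{\left(-1 + J\right)^{2}}$ ($u{\left(J \right)} = \left(-3 + \left(\frac{J + J}{J - 1} \left(-4\right)\right)^{2}\right) + J = \left(-3 + \left(\frac{2 J}{-1 + J} \left(-4\right)\right)^{2}\right) + J = \left(-3 + \left(- \frac{8 J}{-1 + J}\right)^{2}\right) + J = \left(-3 + \frac{64 J^{2}}{\left(-1 + J\right)^{2}}\right) + J = -3 + J + \frac{64 J^{2}}{\left(-1 + J\right)^{2}}$)
$\left(-17277 + 9166\right) - u{\left(v \right)} = \left(-17277 + 9166\right) - \left(-3 + 122 + \frac{64 \cdot 122^{2}}{\left(-1 + 122\right)^{2}}\right) = -8111 - \left(-3 + 122 + 64 \cdot 14884 \cdot \frac{1}{14641}\right) = -8111 - \left(-3 + 122 + \frac{952576}{14641}\right) = -8111 - \frac{2694855}{14641} = - \frac{121448006}{14641}$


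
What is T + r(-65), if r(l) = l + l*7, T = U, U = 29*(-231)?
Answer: -7219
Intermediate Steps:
U = -6699
T = -6699
r(l) = 8*l (r(l) = l + 7*l = 8*l)
T + r(-65) = -6699 + 8*(-65) = -6699 - 520 = -7219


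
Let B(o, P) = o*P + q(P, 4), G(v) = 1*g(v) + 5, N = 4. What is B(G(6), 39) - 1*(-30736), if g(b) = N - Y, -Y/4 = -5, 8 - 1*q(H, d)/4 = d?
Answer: 30323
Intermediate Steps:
q(H, d) = 32 - 4*d
Y = 20 (Y = -4*(-5) = 20)
g(b) = -16 (g(b) = 4 - 1*20 = 4 - 20 = -16)
G(v) = -11 (G(v) = 1*(-16) + 5 = -16 + 5 = -11)
B(o, P) = 16 + P*o (B(o, P) = o*P + (32 - 4*4) = P*o + (32 - 16) = P*o + 16 = 16 + P*o)
B(G(6), 39) - 1*(-30736) = (16 + 39*(-11)) - 1*(-30736) = (16 - 429) + 30736 = -413 + 30736 = 30323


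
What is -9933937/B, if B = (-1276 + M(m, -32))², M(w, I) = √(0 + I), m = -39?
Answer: -9933937/(16*(319 - I*√2)²) ≈ -6.1009 - 0.054095*I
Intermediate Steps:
M(w, I) = √I
B = (-1276 + 4*I*√2)² (B = (-1276 + √(-32))² = (-1276 + 4*I*√2)² ≈ 1.6281e+6 - 1.444e+4*I)
-9933937/B = -9933937/(1628144 - 10208*I*√2)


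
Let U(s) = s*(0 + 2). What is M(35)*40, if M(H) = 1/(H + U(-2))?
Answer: 40/31 ≈ 1.2903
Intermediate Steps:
U(s) = 2*s (U(s) = s*2 = 2*s)
M(H) = 1/(-4 + H) (M(H) = 1/(H + 2*(-2)) = 1/(H - 4) = 1/(-4 + H))
M(35)*40 = 40/(-4 + 35) = 40/31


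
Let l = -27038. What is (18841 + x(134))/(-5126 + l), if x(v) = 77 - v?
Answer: -4696/8041 ≈ -0.58401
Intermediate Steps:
(18841 + x(134))/(-5126 + l) = (18841 + (77 - 1*134))/(-5126 - 27038) = (18841 + (77 - 134))/(-32164) = (18841 - 57)*(-1/32164) = 18784*(-1/32164) = -4696/8041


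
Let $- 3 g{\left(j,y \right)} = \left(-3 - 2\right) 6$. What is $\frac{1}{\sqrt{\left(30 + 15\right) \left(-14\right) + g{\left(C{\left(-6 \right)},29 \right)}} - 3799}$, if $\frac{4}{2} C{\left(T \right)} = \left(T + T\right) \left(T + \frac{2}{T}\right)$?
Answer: $- \frac{3799}{14433021} - \frac{2 i \sqrt{155}}{14433021} \approx -0.00026322 - 1.7252 \cdot 10^{-6} i$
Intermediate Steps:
$C{\left(T \right)} = T \left(T + \frac{2}{T}\right)$ ($C{\left(T \right)} = \frac{\left(T + T\right) \left(T + \frac{2}{T}\right)}{2} = \frac{2 T \left(T + \frac{2}{T}\right)}{2} = T \left(T + \frac{2}{T}\right)$)
$g{\left(j,y \right)} = 10$ ($g{\left(j,y \right)} = - \frac{\left(-3 - 2\right) 6}{3} = - \frac{\left(-5\right) 6}{3} = \left(- \frac{1}{3}\right) \left(-30\right) = 10$)
$\frac{1}{\sqrt{\left(30 + 15\right) \left(-14\right) + g{\left(C{\left(-6 \right)},29 \right)}} - 3799} = \frac{1}{\sqrt{\left(30 + 15\right) \left(-14\right) + 10} - 3799} = \frac{1}{\sqrt{45 \left(-14\right) + 10} - 3799} = \frac{1}{\sqrt{-630 + 10} - 3799} = \frac{1}{\sqrt{-620} - 3799} = \frac{1}{2 i \sqrt{155} - 3799} = \frac{1}{-3799 + 2 i \sqrt{155}}$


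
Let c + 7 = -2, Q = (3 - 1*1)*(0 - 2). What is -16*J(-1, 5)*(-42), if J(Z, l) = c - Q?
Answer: -3360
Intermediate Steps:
Q = -4 (Q = (3 - 1)*(-2) = 2*(-2) = -4)
c = -9 (c = -7 - 2 = -9)
J(Z, l) = -5 (J(Z, l) = -9 - 1*(-4) = -9 + 4 = -5)
-16*J(-1, 5)*(-42) = -16*(-5)*(-42) = 80*(-42) = -3360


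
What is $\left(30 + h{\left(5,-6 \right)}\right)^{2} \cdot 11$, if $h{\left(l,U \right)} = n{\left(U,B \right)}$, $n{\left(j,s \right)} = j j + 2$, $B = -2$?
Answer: $50864$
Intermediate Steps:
$n{\left(j,s \right)} = 2 + j^{2}$ ($n{\left(j,s \right)} = j^{2} + 2 = 2 + j^{2}$)
$h{\left(l,U \right)} = 2 + U^{2}$
$\left(30 + h{\left(5,-6 \right)}\right)^{2} \cdot 11 = \left(30 + \left(2 + \left(-6\right)^{2}\right)\right)^{2} \cdot 11 = \left(30 + \left(2 + 36\right)\right)^{2} \cdot 11 = \left(30 + 38\right)^{2} \cdot 11 = 68^{2} \cdot 11 = 4624 \cdot 11 = 50864$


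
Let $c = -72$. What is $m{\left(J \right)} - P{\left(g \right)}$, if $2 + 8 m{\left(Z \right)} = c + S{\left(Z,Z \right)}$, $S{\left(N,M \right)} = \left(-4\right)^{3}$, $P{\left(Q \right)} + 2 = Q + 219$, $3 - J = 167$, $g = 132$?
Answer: $- \frac{1465}{4} \approx -366.25$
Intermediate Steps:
$J = -164$ ($J = 3 - 167 = -164$)
$P{\left(Q \right)} = 217 + Q$ ($P{\left(Q \right)} = -2 + \left(Q + 219\right) = -2 + \left(219 + Q\right) = 217 + Q$)
$S{\left(N,M \right)} = -64$
$m{\left(Z \right)} = - \frac{69}{4}$ ($m{\left(Z \right)} = - \frac{1}{4} + \frac{-72 - 64}{8} = - \frac{1}{4} + \frac{1}{8} \left(-136\right) = - \frac{1}{4} - 17 = - \frac{69}{4}$)
$m{\left(J \right)} - P{\left(g \right)} = - \frac{69}{4} - \left(217 + 132\right) = - \frac{69}{4} - 349 = - \frac{1465}{4}$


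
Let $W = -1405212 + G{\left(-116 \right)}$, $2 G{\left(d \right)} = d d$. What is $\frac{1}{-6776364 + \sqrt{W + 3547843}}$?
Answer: $- \frac{2258788}{15306368970379} - \frac{\sqrt{2149359}}{45919106911137} \approx -1.476 \cdot 10^{-7}$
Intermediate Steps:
$G{\left(d \right)} = \frac{d^{2}}{2}$ ($G{\left(d \right)} = \frac{d d}{2} = \frac{d^{2}}{2}$)
$W = -1398484$ ($W = -1405212 + \frac{\left(-116\right)^{2}}{2} = -1405212 + \frac{1}{2} \cdot 13456 = -1405212 + 6728 = -1398484$)
$\frac{1}{-6776364 + \sqrt{W + 3547843}} = \frac{1}{-6776364 + \sqrt{-1398484 + 3547843}} = \frac{1}{-6776364 + \sqrt{2149359}}$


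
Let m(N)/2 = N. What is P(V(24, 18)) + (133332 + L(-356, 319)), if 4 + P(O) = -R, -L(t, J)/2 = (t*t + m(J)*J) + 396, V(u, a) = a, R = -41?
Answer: -527939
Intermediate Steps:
m(N) = 2*N
L(t, J) = -792 - 4*J**2 - 2*t**2 (L(t, J) = -2*((t*t + (2*J)*J) + 396) = -2*((t**2 + 2*J**2) + 396) = -2*(396 + t**2 + 2*J**2) = -792 - 4*J**2 - 2*t**2)
P(O) = 37 (P(O) = -4 - 1*(-41) = -4 + 41 = 37)
P(V(24, 18)) + (133332 + L(-356, 319)) = 37 + (133332 + (-792 - 4*319**2 - 2*(-356)**2)) = 37 + (133332 + (-792 - 4*101761 - 2*126736)) = 37 + (133332 + (-792 - 407044 - 253472)) = 37 + (133332 - 661308) = 37 - 527976 = -527939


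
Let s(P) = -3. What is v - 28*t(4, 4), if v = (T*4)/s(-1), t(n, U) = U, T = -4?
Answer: -320/3 ≈ -106.67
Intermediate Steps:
v = 16/3 (v = -4*4/(-3) = -16*(-⅓) = 16/3 ≈ 5.3333)
v - 28*t(4, 4) = 16/3 - 28*4 = 16/3 - 112 = -320/3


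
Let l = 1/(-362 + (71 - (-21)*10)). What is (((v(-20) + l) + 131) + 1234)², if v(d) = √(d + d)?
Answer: 12224135656/6561 + 442256*I*√10/81 ≈ 1.8632e+6 + 17266.0*I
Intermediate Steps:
v(d) = √2*√d (v(d) = √(2*d) = √2*√d)
l = -1/81 (l = 1/(-362 + (71 - 1*(-210))) = 1/(-362 + (71 + 210)) = 1/(-362 + 281) = 1/(-81) = -1/81 ≈ -0.012346)
(((v(-20) + l) + 131) + 1234)² = (((√2*√(-20) - 1/81) + 131) + 1234)² = (((√2*(2*I*√5) - 1/81) + 131) + 1234)² = (((2*I*√10 - 1/81) + 131) + 1234)² = (((-1/81 + 2*I*√10) + 131) + 1234)² = ((10610/81 + 2*I*√10) + 1234)² = (110564/81 + 2*I*√10)²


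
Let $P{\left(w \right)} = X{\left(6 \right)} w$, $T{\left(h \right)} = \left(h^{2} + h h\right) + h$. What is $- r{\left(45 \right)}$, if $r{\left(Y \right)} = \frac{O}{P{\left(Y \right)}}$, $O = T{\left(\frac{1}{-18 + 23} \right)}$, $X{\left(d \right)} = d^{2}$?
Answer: $- \frac{7}{40500} \approx -0.00017284$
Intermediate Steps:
$T{\left(h \right)} = h + 2 h^{2}$ ($T{\left(h \right)} = \left(h^{2} + h^{2}\right) + h = 2 h^{2} + h = h + 2 h^{2}$)
$P{\left(w \right)} = 36 w$ ($P{\left(w \right)} = 6^{2} w = 36 w$)
$O = \frac{7}{25}$ ($O = \frac{1 + \frac{2}{-18 + 23}}{-18 + 23} = \frac{1 + \frac{2}{5}}{5} = \frac{1}{5} \cdot \frac{7}{5} = \frac{7}{25} \approx 0.28$)
$r{\left(Y \right)} = \frac{7}{900 Y}$ ($r{\left(Y \right)} = \frac{7}{25 \cdot 36 Y} = \frac{7 \frac{1}{36 Y}}{25} = \frac{7}{900 Y}$)
$- r{\left(45 \right)} = - \frac{7}{900 \cdot 45} = \left(-1\right) \frac{7}{40500} = - \frac{7}{40500}$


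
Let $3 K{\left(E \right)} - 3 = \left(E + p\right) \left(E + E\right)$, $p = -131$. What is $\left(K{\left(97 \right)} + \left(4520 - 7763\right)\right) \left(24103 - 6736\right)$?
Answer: $-94488058$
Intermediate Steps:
$K{\left(E \right)} = 1 + \frac{2 E \left(-131 + E\right)}{3}$ ($K{\left(E \right)} = 1 + \frac{\left(E - 131\right) \left(E + E\right)}{3} = 1 + \frac{\left(-131 + E\right) 2 E}{3} = 1 + \frac{2 E \left(-131 + E\right)}{3}$)
$\left(K{\left(97 \right)} + \left(4520 - 7763\right)\right) \left(24103 - 6736\right) = \left(\left(1 - \frac{25414}{3} + \frac{2 \cdot 97^{2}}{3}\right) + \left(4520 - 7763\right)\right) \left(24103 - 6736\right) = \left(\left(1 - \frac{25414}{3} + \frac{2}{3} \cdot 9409\right) - 3243\right) 17367 = \left(\left(1 - \frac{25414}{3} + \frac{18818}{3}\right) - 3243\right) 17367 = \left(- \frac{6593}{3} - 3243\right) 17367 = \left(- \frac{16322}{3}\right) 17367 = -94488058$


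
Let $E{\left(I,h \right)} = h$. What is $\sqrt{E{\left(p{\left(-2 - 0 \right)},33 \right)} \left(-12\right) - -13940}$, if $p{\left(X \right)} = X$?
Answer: $2 \sqrt{3386} \approx 116.38$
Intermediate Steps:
$\sqrt{E{\left(p{\left(-2 - 0 \right)},33 \right)} \left(-12\right) - -13940} = \sqrt{33 \left(-12\right) - -13940} = \sqrt{-396 + 13940} = \sqrt{13544} = 2 \sqrt{3386}$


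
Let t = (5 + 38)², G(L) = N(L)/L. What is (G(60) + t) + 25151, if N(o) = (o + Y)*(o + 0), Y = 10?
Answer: 27070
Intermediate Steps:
N(o) = o*(10 + o) (N(o) = (o + 10)*(o + 0) = (10 + o)*o = o*(10 + o))
G(L) = 10 + L (G(L) = (L*(10 + L))/L = 10 + L)
t = 1849 (t = 43² = 1849)
(G(60) + t) + 25151 = ((10 + 60) + 1849) + 25151 = (70 + 1849) + 25151 = 1919 + 25151 = 27070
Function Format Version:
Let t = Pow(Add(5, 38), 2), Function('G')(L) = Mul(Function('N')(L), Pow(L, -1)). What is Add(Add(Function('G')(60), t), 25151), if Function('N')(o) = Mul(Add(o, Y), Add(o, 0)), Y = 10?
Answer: 27070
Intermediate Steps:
Function('N')(o) = Mul(o, Add(10, o)) (Function('N')(o) = Mul(Add(o, 10), Add(o, 0)) = Mul(Add(10, o), o) = Mul(o, Add(10, o)))
Function('G')(L) = Add(10, L) (Function('G')(L) = Mul(Mul(L, Add(10, L)), Pow(L, -1)) = Add(10, L))
t = 1849 (t = Pow(43, 2) = 1849)
Add(Add(Function('G')(60), t), 25151) = Add(Add(Add(10, 60), 1849), 25151) = Add(Add(70, 1849), 25151) = Add(1919, 25151) = 27070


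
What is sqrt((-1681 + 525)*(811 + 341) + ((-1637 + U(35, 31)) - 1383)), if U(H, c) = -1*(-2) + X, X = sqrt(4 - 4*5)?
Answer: sqrt(-1334730 + 4*I) ≈ 0.e-3 + 1155.3*I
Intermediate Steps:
X = 4*I (X = sqrt(4 - 20) = sqrt(-16) = 4*I ≈ 4.0*I)
U(H, c) = 2 + 4*I (U(H, c) = -1*(-2) + 4*I = 2 + 4*I)
sqrt((-1681 + 525)*(811 + 341) + ((-1637 + U(35, 31)) - 1383)) = sqrt((-1681 + 525)*(811 + 341) + ((-1637 + (2 + 4*I)) - 1383)) = sqrt(-1156*1152 + ((-1635 + 4*I) - 1383)) = sqrt(-1331712 + (-3018 + 4*I)) = sqrt(-1334730 + 4*I)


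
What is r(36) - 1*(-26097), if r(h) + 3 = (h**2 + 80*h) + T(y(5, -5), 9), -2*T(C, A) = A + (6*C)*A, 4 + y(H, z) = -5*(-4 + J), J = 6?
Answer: 61287/2 ≈ 30644.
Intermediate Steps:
y(H, z) = -14 (y(H, z) = -4 - 5*(-4 + 6) = -4 - 5*2 = -4 - 10 = -14)
T(C, A) = -A/2 - 3*A*C (T(C, A) = -(A + (6*C)*A)/2 = -(A + 6*A*C)/2 = -A/2 - 3*A*C)
r(h) = 741/2 + h**2 + 80*h (r(h) = -3 + ((h**2 + 80*h) - 1/2*9*(1 + 6*(-14))) = -3 + ((h**2 + 80*h) - 1/2*9*(1 - 84)) = -3 + ((h**2 + 80*h) - 1/2*9*(-83)) = -3 + ((h**2 + 80*h) + 747/2) = -3 + (747/2 + h**2 + 80*h) = 741/2 + h**2 + 80*h)
r(36) - 1*(-26097) = (741/2 + 36**2 + 80*36) - 1*(-26097) = (741/2 + 1296 + 2880) + 26097 = 9093/2 + 26097 = 61287/2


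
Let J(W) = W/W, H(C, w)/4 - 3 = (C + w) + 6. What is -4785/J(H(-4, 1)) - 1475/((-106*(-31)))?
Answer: -15724985/3286 ≈ -4785.4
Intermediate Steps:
H(C, w) = 36 + 4*C + 4*w (H(C, w) = 12 + 4*((C + w) + 6) = 12 + 4*(6 + C + w) = 12 + (24 + 4*C + 4*w) = 36 + 4*C + 4*w)
J(W) = 1
-4785/J(H(-4, 1)) - 1475/((-106*(-31))) = -4785/1 - 1475/((-106*(-31))) = -4785*1 - 1475/3286 = -4785 - 1475*1/3286 = -4785 - 1475/3286 = -15724985/3286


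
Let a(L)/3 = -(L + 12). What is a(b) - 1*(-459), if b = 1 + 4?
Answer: 408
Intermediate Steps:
b = 5
a(L) = -36 - 3*L (a(L) = 3*(-(L + 12)) = 3*(-(12 + L)) = 3*(-12 - L) = -36 - 3*L)
a(b) - 1*(-459) = (-36 - 3*5) - 1*(-459) = (-36 - 15) + 459 = -51 + 459 = 408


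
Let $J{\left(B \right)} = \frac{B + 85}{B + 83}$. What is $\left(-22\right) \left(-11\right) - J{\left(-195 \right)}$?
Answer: $\frac{13497}{56} \approx 241.02$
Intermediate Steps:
$J{\left(B \right)} = \frac{85 + B}{83 + B}$
$\left(-22\right) \left(-11\right) - J{\left(-195 \right)} = \left(-22\right) \left(-11\right) - \frac{85 - 195}{83 - 195} = 242 - \frac{1}{-112} \left(-110\right) = 242 - \left(- \frac{1}{112}\right) \left(-110\right) = 242 - \frac{55}{56} = \frac{13497}{56}$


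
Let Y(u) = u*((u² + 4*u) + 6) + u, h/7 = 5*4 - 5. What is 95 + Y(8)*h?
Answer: 86615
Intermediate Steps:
h = 105 (h = 7*(5*4 - 5) = 7*(20 - 5) = 7*15 = 105)
Y(u) = u + u*(6 + u² + 4*u) (Y(u) = u*(6 + u² + 4*u) + u = u + u*(6 + u² + 4*u))
95 + Y(8)*h = 95 + (8*(7 + 8² + 4*8))*105 = 95 + (8*(7 + 64 + 32))*105 = 95 + (8*103)*105 = 95 + 824*105 = 95 + 86520 = 86615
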